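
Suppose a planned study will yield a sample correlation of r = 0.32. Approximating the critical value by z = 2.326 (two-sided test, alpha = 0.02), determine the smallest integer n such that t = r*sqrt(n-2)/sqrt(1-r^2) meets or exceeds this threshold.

50

Need r·√(n−2)/√(1−r²) ≥ 2.326
√(n−2) ≥ 2.326·√(1−0.1024) / 0.32 = 2.326·0.947418 / 0.32 = 6.8865
n−2 ≥ 47.4239  ⇒  n ≥ 49.4239
Smallest integer n = 50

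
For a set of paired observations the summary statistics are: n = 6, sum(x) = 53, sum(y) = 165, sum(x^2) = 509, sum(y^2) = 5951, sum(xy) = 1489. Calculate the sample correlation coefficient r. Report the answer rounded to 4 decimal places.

S_xy = nΣxy − ΣxΣy = 6·1489 − 53·165 = 8934 − 8745 = 189
S_xx = nΣx² − (Σx)² = 6·509 − 53² = 3054 − 2809 = 245
S_yy = nΣy² − (Σy)² = 6·5951 − 165² = 35706 − 27225 = 8481
r = S_xy / √(S_xx·S_yy) = 189 / √(245·8481) = 189 / √2077845 = 189 / 1441.4732 = 0.1311

0.1311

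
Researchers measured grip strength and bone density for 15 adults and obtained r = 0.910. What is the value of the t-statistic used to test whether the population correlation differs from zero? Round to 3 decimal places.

t = r·√(n−2) / √(1−r²) with r = 0.910, n = 15
  = 0.910·√13 / √(1 − 0.828100)
  = 0.910·3.605551 / 0.414608
  = 3.281051 / 0.414608 = 7.914

7.914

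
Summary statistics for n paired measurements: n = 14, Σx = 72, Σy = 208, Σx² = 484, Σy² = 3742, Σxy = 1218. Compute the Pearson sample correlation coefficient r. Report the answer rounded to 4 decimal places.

S_xy = nΣxy − ΣxΣy = 14·1218 − 72·208 = 17052 − 14976 = 2076
S_xx = nΣx² − (Σx)² = 14·484 − 72² = 6776 − 5184 = 1592
S_yy = nΣy² − (Σy)² = 14·3742 − 208² = 52388 − 43264 = 9124
r = S_xy / √(S_xx·S_yy) = 2076 / √(1592·9124) = 2076 / √14525408 = 2076 / 3811.2213 = 0.5447

0.5447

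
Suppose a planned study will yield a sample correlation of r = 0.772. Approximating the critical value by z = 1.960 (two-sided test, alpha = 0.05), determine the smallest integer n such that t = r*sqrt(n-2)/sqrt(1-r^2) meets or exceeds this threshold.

r√(n−2)/√(1−r²) ≥ 1.960  ⇔  n−2 ≥ (1.960)²·(1−r²)/r²
(1−r²)/r² = (1−0.595984)/0.595984 = 0.6779
n ≥ 2 + 3.8416·0.6779 = 2 + 2.6042 = 4.6042
⌈4.6042⌉ = 5

5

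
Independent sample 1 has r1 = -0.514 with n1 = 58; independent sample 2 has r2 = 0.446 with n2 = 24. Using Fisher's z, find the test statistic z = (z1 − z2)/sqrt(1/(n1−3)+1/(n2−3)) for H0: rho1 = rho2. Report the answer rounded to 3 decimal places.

Fisher z-transforms: z1 = atanh(-0.514) = -0.568151, z2 = atanh(0.446) = 0.479696; difference d = -1.047847
Var(d) = 1/55 + 1/21 = 0.0181818 + 0.0476190 = 0.0658008
z = d/√Var(d) = -1.047847 / √0.0658008 = -1.047847 / 0.256517 = -4.085

-4.085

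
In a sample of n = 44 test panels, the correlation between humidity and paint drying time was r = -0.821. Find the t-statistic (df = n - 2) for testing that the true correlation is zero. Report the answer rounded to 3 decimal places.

-9.319

1 − r² = 1 − 0.674041 = 0.325959;  √(1−r²) = 0.570928
√(n−2) = √42 = 6.480741
t = r·√(n−2)/√(1−r²) = -0.821 · 6.480741 / 0.570928 = -9.319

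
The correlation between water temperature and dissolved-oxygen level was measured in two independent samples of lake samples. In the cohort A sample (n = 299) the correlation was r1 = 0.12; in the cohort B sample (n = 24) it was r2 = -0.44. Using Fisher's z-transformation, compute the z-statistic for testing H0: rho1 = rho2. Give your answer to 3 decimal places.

2.625

z1 = atanh(0.12) = 0.120581,  z2 = atanh(-0.44) = -0.472231
SE = √(1/(n1−3) + 1/(n2−3)) = √(1/296 + 1/21) = √(0.0033784 + 0.0476190) = √0.0509974 = 0.225826
z = (z1 − z2)/SE = (0.120581 − (-0.472231)) / 0.225826 = 0.592812 / 0.225826 = 2.625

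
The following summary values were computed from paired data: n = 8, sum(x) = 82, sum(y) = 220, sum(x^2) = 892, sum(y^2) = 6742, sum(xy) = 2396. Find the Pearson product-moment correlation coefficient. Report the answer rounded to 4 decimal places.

0.7469

Numerator: nΣxy − (Σx)(Σy) = 8·2396 − (82)(220) = 1128
Denominator: √[(nΣx²−(Σx)²)(nΣy²−(Σy)²)]
  nΣx²−(Σx)² = 8·892 − 6724 = 412;  nΣy²−(Σy)² = 8·6742 − 48400 = 5536
  √(412·5536) = √2280832 = 1510.2424
r = 1128 / 1510.2424 = 0.7469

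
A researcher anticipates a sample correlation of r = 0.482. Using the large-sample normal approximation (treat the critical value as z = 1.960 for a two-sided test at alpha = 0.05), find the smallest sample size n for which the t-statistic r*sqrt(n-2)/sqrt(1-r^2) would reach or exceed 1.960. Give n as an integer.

15

Need r·√(n−2)/√(1−r²) ≥ 1.960
√(n−2) ≥ 1.960·√(1−0.232324) / 0.482 = 1.960·0.876171 / 0.482 = 3.5629
n−2 ≥ 12.6943  ⇒  n ≥ 14.6943
Smallest integer n = 15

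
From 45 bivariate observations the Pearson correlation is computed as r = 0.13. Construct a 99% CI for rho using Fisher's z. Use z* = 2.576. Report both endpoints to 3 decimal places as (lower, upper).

Fisher z: z_r = atanh(r) = ½·ln((1+0.13)/(1−0.13)) = 0.130740
SE(z) = 1/√(n−3) = 1/√42 = 0.154303
99% ⇒ z* = 2.576; margin = 2.576·0.154303 = 0.397485
CI on z-scale: (-0.266745, 0.528225)
Back-transform: tanh(-0.266745) = -0.260593, tanh(0.528225) = 0.484023

(-0.261, 0.484)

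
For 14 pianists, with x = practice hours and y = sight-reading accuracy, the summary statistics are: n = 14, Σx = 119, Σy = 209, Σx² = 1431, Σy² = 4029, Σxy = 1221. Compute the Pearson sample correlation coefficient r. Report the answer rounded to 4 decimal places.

Numerator: nΣxy − (Σx)(Σy) = 14·1221 − (119)(209) = -7777
Denominator: √[(nΣx²−(Σx)²)(nΣy²−(Σy)²)]
  nΣx²−(Σx)² = 14·1431 − 14161 = 5873;  nΣy²−(Σy)² = 14·4029 − 43681 = 12725
  √(5873·12725) = √74733925 = 8644.8785
r = -7777 / 8644.8785 = -0.8996

-0.8996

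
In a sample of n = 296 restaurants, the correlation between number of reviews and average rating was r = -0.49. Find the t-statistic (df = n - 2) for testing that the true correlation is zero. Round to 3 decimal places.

-9.638

t = r·√(n−2) / √(1−r²) with r = -0.49, n = 296
  = -0.49·√294 / √(1 − 0.2401)
  = -0.49·17.146428 / 0.871722
  = -8.401750 / 0.871722 = -9.638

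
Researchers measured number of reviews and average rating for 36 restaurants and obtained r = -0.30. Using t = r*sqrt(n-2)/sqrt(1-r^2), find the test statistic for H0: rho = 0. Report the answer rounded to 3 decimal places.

-1.834

1 − r² = 1 − 0.0900 = 0.9100;  √(1−r²) = 0.953939
√(n−2) = √34 = 5.830952
t = r·√(n−2)/√(1−r²) = -0.30 · 5.830952 / 0.953939 = -1.834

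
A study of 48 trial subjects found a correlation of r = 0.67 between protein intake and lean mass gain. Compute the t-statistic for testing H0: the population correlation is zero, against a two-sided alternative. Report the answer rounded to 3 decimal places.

6.121

t = r·√(n−2) / √(1−r²) with r = 0.67, n = 48
  = 0.67·√46 / √(1 − 0.4489)
  = 0.67·6.782330 / 0.742361
  = 4.544161 / 0.742361 = 6.121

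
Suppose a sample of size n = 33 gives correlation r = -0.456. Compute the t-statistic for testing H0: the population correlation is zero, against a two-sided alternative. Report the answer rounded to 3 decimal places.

-2.853

1 − r² = 1 − 0.207936 = 0.792064;  √(1−r²) = 0.889980
√(n−2) = √31 = 5.567764
t = r·√(n−2)/√(1−r²) = -0.456 · 5.567764 / 0.889980 = -2.853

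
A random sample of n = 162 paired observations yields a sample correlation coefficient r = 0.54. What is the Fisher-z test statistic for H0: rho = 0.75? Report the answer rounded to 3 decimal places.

-4.650

z_r = atanh(0.54) = 0.604156,  z_0 = atanh(0.75) = 0.972955
SE = 1/√(n−3) = 1/√159 = 0.079305
z = (z_r − z_0)/SE = (0.604156 − 0.972955) / 0.079305 = -0.368799 / 0.079305 = -4.650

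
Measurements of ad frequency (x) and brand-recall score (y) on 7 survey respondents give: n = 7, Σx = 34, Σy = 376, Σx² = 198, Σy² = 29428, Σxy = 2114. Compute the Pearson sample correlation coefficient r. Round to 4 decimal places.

Numerator: nΣxy − (Σx)(Σy) = 7·2114 − (34)(376) = 2014
Denominator: √[(nΣx²−(Σx)²)(nΣy²−(Σy)²)]
  nΣx²−(Σx)² = 7·198 − 1156 = 230;  nΣy²−(Σy)² = 7·29428 − 141376 = 64620
  √(230·64620) = √14862600 = 3855.2043
r = 2014 / 3855.2043 = 0.5224

0.5224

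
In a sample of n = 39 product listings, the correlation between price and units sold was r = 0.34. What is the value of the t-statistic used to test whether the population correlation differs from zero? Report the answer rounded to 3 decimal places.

2.199

1 − r² = 1 − 0.1156 = 0.8844;  √(1−r²) = 0.940425
√(n−2) = √37 = 6.082763
t = r·√(n−2)/√(1−r²) = 0.34 · 6.082763 / 0.940425 = 2.199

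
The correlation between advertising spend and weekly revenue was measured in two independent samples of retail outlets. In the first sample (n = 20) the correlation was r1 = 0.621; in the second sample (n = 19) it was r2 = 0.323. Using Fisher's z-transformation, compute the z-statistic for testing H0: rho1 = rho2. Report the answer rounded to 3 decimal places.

1.124

Fisher z-transforms: z1 = atanh(0.621) = 0.726631, z2 = atanh(0.323) = 0.334993; difference d = 0.391638
Var(d) = 1/17 + 1/16 = 0.0588235 + 0.0625000 = 0.1213235
z = d/√Var(d) = 0.391638 / √0.1213235 = 0.391638 / 0.348315 = 1.124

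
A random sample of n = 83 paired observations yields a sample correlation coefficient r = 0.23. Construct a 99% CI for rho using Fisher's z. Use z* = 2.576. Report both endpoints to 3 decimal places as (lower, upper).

(-0.054, 0.479)

Fisher z: z_r = atanh(r) = ½·ln((1+0.23)/(1−0.23)) = 0.234189
SE(z) = 1/√(n−3) = 1/√80 = 0.111803
99% ⇒ z* = 2.576; margin = 2.576·0.111803 = 0.288005
CI on z-scale: (-0.053816, 0.522194)
Back-transform: tanh(-0.053816) = -0.053764, tanh(0.522194) = 0.479392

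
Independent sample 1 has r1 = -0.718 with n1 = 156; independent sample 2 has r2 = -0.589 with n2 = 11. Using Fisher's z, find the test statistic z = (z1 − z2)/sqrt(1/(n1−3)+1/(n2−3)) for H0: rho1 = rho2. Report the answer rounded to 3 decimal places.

z1 = atanh(-0.718) = -0.903505,  z2 = atanh(-0.589) = -0.676133
SE = √(1/(n1−3) + 1/(n2−3)) = √(1/153 + 1/8) = √(0.0065359 + 0.1250000) = √0.1315359 = 0.362679
z = (z1 − z2)/SE = (-0.903505 − (-0.676133)) / 0.362679 = -0.227372 / 0.362679 = -0.627

-0.627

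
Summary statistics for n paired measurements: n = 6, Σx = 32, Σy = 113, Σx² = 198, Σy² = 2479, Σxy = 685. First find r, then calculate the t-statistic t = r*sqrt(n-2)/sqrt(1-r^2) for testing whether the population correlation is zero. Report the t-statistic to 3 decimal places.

Numerator: nΣxy − (Σx)(Σy) = 6·685 − (32)(113) = 494
Denominator: √[(nΣx²−(Σx)²)(nΣy²−(Σy)²)]
  nΣx²−(Σx)² = 6·198 − 1024 = 164;  nΣy²−(Σy)² = 6·2479 − 12769 = 2105
  √(164·2105) = √345220 = 587.5543
r = 494 / 587.5543 = 0.8408
t = r·√(n−2)/√(1−r²) = 0.8408·√4 / √(1−0.706945) = 1.681600 / 0.541346 = 3.106

3.106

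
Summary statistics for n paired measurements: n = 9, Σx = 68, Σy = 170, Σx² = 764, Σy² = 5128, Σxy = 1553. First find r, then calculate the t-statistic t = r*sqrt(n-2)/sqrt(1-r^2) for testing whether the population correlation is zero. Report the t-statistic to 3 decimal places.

Numerator: nΣxy − (Σx)(Σy) = 9·1553 − (68)(170) = 2417
Denominator: √[(nΣx²−(Σx)²)(nΣy²−(Σy)²)]
  nΣx²−(Σx)² = 9·764 − 4624 = 2252;  nΣy²−(Σy)² = 9·5128 − 28900 = 17252
  √(2252·17252) = √38851504 = 6233.0975
r = 2417 / 6233.0975 = 0.3878
t = r·√(n−2)/√(1−r²) = 0.3878·√7 / √(1−0.150389) = 1.026022 / 0.921743 = 1.113

1.113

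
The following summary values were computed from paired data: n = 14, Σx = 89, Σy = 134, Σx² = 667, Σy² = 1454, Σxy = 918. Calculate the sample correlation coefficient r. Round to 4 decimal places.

0.5021

S_xy = nΣxy − ΣxΣy = 14·918 − 89·134 = 12852 − 11926 = 926
S_xx = nΣx² − (Σx)² = 14·667 − 89² = 9338 − 7921 = 1417
S_yy = nΣy² − (Σy)² = 14·1454 − 134² = 20356 − 17956 = 2400
r = S_xy / √(S_xx·S_yy) = 926 / √(1417·2400) = 926 / √3400800 = 926 / 1844.1258 = 0.5021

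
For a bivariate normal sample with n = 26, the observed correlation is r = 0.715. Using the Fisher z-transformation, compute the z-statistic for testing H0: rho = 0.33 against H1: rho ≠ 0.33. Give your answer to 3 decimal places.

Fisher z: atanh(0.715) = 0.897340, atanh(0.33) = 0.342828
z = (z_r − z_0)·√(n−3) = (0.897340 − 0.342828)·√23 = 0.554512 · 4.795832 = 2.659

2.659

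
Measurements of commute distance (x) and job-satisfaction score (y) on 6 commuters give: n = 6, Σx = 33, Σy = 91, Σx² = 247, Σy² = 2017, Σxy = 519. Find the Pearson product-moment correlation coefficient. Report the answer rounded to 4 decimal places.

0.0906

Numerator: nΣxy − (Σx)(Σy) = 6·519 − (33)(91) = 111
Denominator: √[(nΣx²−(Σx)²)(nΣy²−(Σy)²)]
  nΣx²−(Σx)² = 6·247 − 1089 = 393;  nΣy²−(Σy)² = 6·2017 − 8281 = 3821
  √(393·3821) = √1501653 = 1225.4195
r = 111 / 1225.4195 = 0.0906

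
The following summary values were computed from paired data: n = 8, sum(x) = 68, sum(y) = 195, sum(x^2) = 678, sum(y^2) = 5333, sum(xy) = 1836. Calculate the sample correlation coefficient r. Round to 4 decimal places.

0.7413

Numerator: nΣxy − (Σx)(Σy) = 8·1836 − (68)(195) = 1428
Denominator: √[(nΣx²−(Σx)²)(nΣy²−(Σy)²)]
  nΣx²−(Σx)² = 8·678 − 4624 = 800;  nΣy²−(Σy)² = 8·5333 − 38025 = 4639
  √(800·4639) = √3711200 = 1926.4475
r = 1428 / 1926.4475 = 0.7413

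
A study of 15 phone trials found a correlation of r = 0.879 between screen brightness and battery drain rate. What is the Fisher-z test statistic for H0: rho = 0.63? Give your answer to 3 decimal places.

Fisher z: atanh(0.879) = 1.371352, atanh(0.63) = 0.741416
z = (z_r − z_0)·√(n−3) = (1.371352 − 0.741416)·√12 = 0.629936 · 3.464102 = 2.182

2.182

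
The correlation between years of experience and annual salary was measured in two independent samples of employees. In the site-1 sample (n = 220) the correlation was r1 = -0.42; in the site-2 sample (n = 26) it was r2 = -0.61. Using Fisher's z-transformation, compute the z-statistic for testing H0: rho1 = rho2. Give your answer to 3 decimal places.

1.191

Fisher z-transforms: z1 = atanh(-0.42) = -0.447692, z2 = atanh(-0.61) = -0.708921; difference d = 0.261229
Var(d) = 1/217 + 1/23 = 0.0046083 + 0.0434783 = 0.0480866
z = d/√Var(d) = 0.261229 / √0.0480866 = 0.261229 / 0.219287 = 1.191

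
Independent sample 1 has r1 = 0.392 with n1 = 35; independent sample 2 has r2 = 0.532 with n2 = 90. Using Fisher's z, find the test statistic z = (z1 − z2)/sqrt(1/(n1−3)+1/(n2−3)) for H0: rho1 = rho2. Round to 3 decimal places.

Fisher z-transforms: z1 = atanh(0.392) = 0.414161, z2 = atanh(0.532) = 0.592931; difference d = -0.178770
Var(d) = 1/32 + 1/87 = 0.0312500 + 0.0114943 = 0.0427443
z = d/√Var(d) = -0.178770 / √0.0427443 = -0.178770 / 0.206747 = -0.865

-0.865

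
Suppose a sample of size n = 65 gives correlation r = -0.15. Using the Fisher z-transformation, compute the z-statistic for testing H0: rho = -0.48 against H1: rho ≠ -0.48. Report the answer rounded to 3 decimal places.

2.928

Fisher z: atanh(-0.15) = -0.151140, atanh(-0.48) = -0.522984
z = (z_r − z_0)·√(n−3) = (-0.151140 − (-0.522984))·√62 = 0.371844 · 7.874008 = 2.928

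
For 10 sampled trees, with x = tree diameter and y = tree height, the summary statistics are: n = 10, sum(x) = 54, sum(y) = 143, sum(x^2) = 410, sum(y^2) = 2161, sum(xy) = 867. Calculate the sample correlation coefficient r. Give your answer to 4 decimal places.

S_xy = nΣxy − ΣxΣy = 10·867 − 54·143 = 8670 − 7722 = 948
S_xx = nΣx² − (Σx)² = 10·410 − 54² = 4100 − 2916 = 1184
S_yy = nΣy² − (Σy)² = 10·2161 − 143² = 21610 − 20449 = 1161
r = S_xy / √(S_xx·S_yy) = 948 / √(1184·1161) = 948 / √1374624 = 948 / 1172.4436 = 0.8086

0.8086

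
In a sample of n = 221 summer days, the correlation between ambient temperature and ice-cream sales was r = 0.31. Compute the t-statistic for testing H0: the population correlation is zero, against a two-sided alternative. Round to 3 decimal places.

t = r·√(n−2) / √(1−r²) with r = 0.31, n = 221
  = 0.31·√219 / √(1 − 0.0961)
  = 0.31·14.798649 / 0.950737
  = 4.587581 / 0.950737 = 4.825

4.825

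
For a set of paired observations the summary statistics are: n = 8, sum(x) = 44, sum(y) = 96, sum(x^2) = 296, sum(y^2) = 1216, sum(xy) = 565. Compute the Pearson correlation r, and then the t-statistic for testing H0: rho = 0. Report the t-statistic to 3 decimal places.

S_xy = nΣxy − ΣxΣy = 8·565 − 44·96 = 4520 − 4224 = 296
S_xx = nΣx² − (Σx)² = 8·296 − 44² = 2368 − 1936 = 432
S_yy = nΣy² − (Σy)² = 8·1216 − 96² = 9728 − 9216 = 512
r = S_xy / √(S_xx·S_yy) = 296 / √(432·512) = 296 / √221184 = 296 / 470.3020 = 0.6294
t = r·√(n−2)/√(1−r²) = 0.6294·√6 / √(1−0.396144) = 1.541709 / 0.777082 = 1.984

1.984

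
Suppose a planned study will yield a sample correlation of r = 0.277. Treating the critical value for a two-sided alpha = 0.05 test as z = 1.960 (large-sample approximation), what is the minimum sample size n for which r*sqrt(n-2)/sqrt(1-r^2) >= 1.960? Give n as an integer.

49

r√(n−2)/√(1−r²) ≥ 1.960  ⇔  n−2 ≥ (1.960)²·(1−r²)/r²
(1−r²)/r² = (1−0.076729)/0.076729 = 12.0329
n ≥ 2 + 3.8416·12.0329 = 2 + 46.2256 = 48.2256
⌈48.2256⌉ = 49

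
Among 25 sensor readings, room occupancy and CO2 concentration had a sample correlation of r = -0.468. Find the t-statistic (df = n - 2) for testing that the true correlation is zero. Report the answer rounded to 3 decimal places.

-2.540

t = r·√(n−2) / √(1−r²) with r = -0.468, n = 25
  = -0.468·√23 / √(1 − 0.219024)
  = -0.468·4.795832 / 0.883728
  = -2.244449 / 0.883728 = -2.540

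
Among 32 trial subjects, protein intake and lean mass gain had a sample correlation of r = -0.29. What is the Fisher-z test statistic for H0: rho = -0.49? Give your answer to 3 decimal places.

z_r = atanh(-0.29) = -0.298566,  z_0 = atanh(-0.49) = -0.536060
SE = 1/√(n−3) = 1/√29 = 0.185695
z = (z_r − z_0)/SE = (-0.298566 − (-0.536060)) / 0.185695 = 0.237494 / 0.185695 = 1.279

1.279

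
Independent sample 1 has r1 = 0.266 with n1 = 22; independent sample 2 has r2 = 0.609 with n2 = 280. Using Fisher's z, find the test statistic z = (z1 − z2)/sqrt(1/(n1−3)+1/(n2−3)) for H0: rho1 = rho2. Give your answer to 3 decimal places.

-1.833

z1 = atanh(0.266) = 0.272554,  z2 = atanh(0.609) = 0.707330
SE = √(1/(n1−3) + 1/(n2−3)) = √(1/19 + 1/277) = √(0.0526316 + 0.0036101) = √0.0562417 = 0.237153
z = (z1 − z2)/SE = (0.272554 − 0.707330) / 0.237153 = -0.434776 / 0.237153 = -1.833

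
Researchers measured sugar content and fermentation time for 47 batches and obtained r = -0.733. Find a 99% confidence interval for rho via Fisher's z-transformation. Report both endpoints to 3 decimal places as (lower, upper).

(-0.868, -0.498)

Fisher z: z_r = atanh(r) = ½·ln((1+(-0.733))/(1−(-0.733))) = -0.935180
SE(z) = 1/√(n−3) = 1/√44 = 0.150756
99% ⇒ z* = 2.576; margin = 2.576·0.150756 = 0.388347
CI on z-scale: (-1.323527, -0.546833)
Back-transform: tanh(-1.323527) = -0.867658, tanh(-0.546833) = -0.498143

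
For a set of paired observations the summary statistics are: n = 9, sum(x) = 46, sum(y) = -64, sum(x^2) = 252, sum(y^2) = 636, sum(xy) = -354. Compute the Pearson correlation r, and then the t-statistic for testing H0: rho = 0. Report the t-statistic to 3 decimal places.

-1.473

Numerator: nΣxy − (Σx)(Σy) = 9·(-354) − (46)(-64) = -242
Denominator: √[(nΣx²−(Σx)²)(nΣy²−(Σy)²)]
  nΣx²−(Σx)² = 9·252 − 2116 = 152;  nΣy²−(Σy)² = 9·636 − 4096 = 1628
  √(152·1628) = √247456 = 497.4495
r = -242 / 497.4495 = -0.4865
t = r·√(n−2)/√(1−r²) = -0.4865·√7 / √(1−0.236682) = -1.287158 / 0.873681 = -1.473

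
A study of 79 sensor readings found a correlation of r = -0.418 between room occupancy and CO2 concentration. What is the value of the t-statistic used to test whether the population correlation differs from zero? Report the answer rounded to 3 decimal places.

t = r·√(n−2) / √(1−r²) with r = -0.418, n = 79
  = -0.418·√77 / √(1 − 0.174724)
  = -0.418·8.774964 / 0.908447
  = -3.667935 / 0.908447 = -4.038

-4.038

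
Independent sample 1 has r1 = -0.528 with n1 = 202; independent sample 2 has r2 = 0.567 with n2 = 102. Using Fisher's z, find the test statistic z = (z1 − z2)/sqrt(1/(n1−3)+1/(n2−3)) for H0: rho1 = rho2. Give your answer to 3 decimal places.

-10.005

Fisher z-transforms: z1 = atanh(-0.528) = -0.587368, z2 = atanh(0.567) = 0.643090; difference d = -1.230458
Var(d) = 1/199 + 1/99 = 0.0050251 + 0.0101010 = 0.0151261
z = d/√Var(d) = -1.230458 / √0.0151261 = -1.230458 / 0.122988 = -10.005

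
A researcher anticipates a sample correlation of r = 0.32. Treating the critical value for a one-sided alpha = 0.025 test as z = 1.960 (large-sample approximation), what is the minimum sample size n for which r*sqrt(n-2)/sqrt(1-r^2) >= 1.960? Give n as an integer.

36

r√(n−2)/√(1−r²) ≥ 1.960  ⇔  n−2 ≥ (1.960)²·(1−r²)/r²
(1−r²)/r² = (1−0.1024)/0.1024 = 8.7656
n ≥ 2 + 3.8416·8.7656 = 2 + 33.6739 = 35.6739
⌈35.6739⌉ = 36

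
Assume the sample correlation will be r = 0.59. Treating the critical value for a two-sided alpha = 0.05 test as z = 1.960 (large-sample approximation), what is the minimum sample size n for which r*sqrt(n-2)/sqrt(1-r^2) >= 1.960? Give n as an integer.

r√(n−2)/√(1−r²) ≥ 1.960  ⇔  n−2 ≥ (1.960)²·(1−r²)/r²
(1−r²)/r² = (1−0.3481)/0.3481 = 1.8727
n ≥ 2 + 3.8416·1.8727 = 2 + 7.1942 = 9.1942
⌈9.1942⌉ = 10

10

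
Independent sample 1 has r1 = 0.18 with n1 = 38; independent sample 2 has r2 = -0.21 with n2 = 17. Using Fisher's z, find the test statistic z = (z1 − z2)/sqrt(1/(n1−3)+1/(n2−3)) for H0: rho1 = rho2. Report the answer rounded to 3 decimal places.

Fisher z-transforms: z1 = atanh(0.18) = 0.181983, z2 = atanh(-0.21) = -0.213171; difference d = 0.395154
Var(d) = 1/35 + 1/14 = 0.0285714 + 0.0714286 = 0.1000000
z = d/√Var(d) = 0.395154 / √0.1000000 = 0.395154 / 0.316228 = 1.250

1.250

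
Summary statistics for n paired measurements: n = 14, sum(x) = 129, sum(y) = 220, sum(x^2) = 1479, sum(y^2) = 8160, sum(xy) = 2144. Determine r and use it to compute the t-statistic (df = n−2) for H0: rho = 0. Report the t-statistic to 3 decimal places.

0.348

S_xy = nΣxy − ΣxΣy = 14·2144 − 129·220 = 30016 − 28380 = 1636
S_xx = nΣx² − (Σx)² = 14·1479 − 129² = 20706 − 16641 = 4065
S_yy = nΣy² − (Σy)² = 14·8160 − 220² = 114240 − 48400 = 65840
r = S_xy / √(S_xx·S_yy) = 1636 / √(4065·65840) = 1636 / √267639600 = 1636 / 16359.6944 = 0.1000
t = r·√(n−2)/√(1−r²) = 0.1000·√12 / √(1−0.010000) = 0.346410 / 0.994987 = 0.348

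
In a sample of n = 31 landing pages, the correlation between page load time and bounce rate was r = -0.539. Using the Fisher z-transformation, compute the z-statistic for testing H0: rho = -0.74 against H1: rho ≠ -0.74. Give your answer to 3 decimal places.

1.840

z_r = atanh(-0.539) = -0.602745,  z_0 = atanh(-0.74) = -0.950479
SE = 1/√(n−3) = 1/√28 = 0.188982
z = (z_r − z_0)/SE = (-0.602745 − (-0.950479)) / 0.188982 = 0.347734 / 0.188982 = 1.840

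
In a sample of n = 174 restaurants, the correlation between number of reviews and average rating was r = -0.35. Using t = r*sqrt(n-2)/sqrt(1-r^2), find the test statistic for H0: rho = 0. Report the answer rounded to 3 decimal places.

t = r·√(n−2) / √(1−r²) with r = -0.35, n = 174
  = -0.35·√172 / √(1 − 0.1225)
  = -0.35·13.114877 / 0.936750
  = -4.590207 / 0.936750 = -4.900

-4.900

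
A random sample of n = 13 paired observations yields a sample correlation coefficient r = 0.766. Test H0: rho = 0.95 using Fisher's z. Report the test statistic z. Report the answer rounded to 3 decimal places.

z_r = atanh(0.766) = 1.010576,  z_0 = atanh(0.95) = 1.831781
SE = 1/√(n−3) = 1/√10 = 0.316228
z = (z_r − z_0)/SE = (1.010576 − 1.831781) / 0.316228 = -0.821205 / 0.316228 = -2.597

-2.597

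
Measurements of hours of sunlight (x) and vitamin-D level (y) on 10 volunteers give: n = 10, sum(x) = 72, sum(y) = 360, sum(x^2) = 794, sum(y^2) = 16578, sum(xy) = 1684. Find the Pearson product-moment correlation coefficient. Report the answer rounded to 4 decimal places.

S_xy = nΣxy − ΣxΣy = 10·1684 − 72·360 = 16840 − 25920 = -9080
S_xx = nΣx² − (Σx)² = 10·794 − 72² = 7940 − 5184 = 2756
S_yy = nΣy² − (Σy)² = 10·16578 − 360² = 165780 − 129600 = 36180
r = S_xy / √(S_xx·S_yy) = -9080 / √(2756·36180) = -9080 / √99712080 = -9080 / 9985.5936 = -0.9093

-0.9093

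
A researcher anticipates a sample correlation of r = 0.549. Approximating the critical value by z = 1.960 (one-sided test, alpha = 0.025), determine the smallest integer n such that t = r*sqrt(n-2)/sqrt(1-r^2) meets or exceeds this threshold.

11

r√(n−2)/√(1−r²) ≥ 1.960  ⇔  n−2 ≥ (1.960)²·(1−r²)/r²
(1−r²)/r² = (1−0.301401)/0.301401 = 2.3178
n ≥ 2 + 3.8416·2.3178 = 2 + 8.9041 = 10.9041
⌈10.9041⌉ = 11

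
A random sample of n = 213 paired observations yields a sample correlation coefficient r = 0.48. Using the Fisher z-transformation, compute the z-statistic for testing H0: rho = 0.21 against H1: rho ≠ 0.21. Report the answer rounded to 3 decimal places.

Fisher z: atanh(0.48) = 0.522984, atanh(0.21) = 0.213171
z = (z_r − z_0)·√(n−3) = (0.522984 − 0.213171)·√210 = 0.309813 · 14.491377 = 4.490

4.490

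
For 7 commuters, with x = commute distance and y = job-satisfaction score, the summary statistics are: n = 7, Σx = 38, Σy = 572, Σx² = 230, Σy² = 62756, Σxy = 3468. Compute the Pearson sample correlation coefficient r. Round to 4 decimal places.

0.5888

S_xy = nΣxy − ΣxΣy = 7·3468 − 38·572 = 24276 − 21736 = 2540
S_xx = nΣx² − (Σx)² = 7·230 − 38² = 1610 − 1444 = 166
S_yy = nΣy² − (Σy)² = 7·62756 − 572² = 439292 − 327184 = 112108
r = S_xy / √(S_xx·S_yy) = 2540 / √(166·112108) = 2540 / √18609928 = 2540 / 4313.9226 = 0.5888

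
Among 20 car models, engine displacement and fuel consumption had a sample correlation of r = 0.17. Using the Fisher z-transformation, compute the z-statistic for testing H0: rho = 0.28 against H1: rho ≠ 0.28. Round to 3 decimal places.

Fisher z: atanh(0.17) = 0.171667, atanh(0.28) = 0.287682
z = (z_r − z_0)·√(n−3) = (0.171667 − 0.287682)·√17 = -0.116015 · 4.123106 = -0.478

-0.478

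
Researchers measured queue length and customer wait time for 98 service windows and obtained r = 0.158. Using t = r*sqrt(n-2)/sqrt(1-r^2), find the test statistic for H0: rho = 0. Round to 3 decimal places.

1 − r² = 1 − 0.024964 = 0.975036;  √(1−r²) = 0.987439
√(n−2) = √96 = 9.797959
t = r·√(n−2)/√(1−r²) = 0.158 · 9.797959 / 0.987439 = 1.568

1.568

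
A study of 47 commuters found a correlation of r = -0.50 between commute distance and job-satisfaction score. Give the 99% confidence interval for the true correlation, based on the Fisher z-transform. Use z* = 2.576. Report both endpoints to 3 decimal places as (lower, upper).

(-0.734, -0.160)

Fisher z: z_r = atanh(r) = ½·ln((1+(-0.50))/(1−(-0.50))) = -0.549306
SE(z) = 1/√(n−3) = 1/√44 = 0.150756
99% ⇒ z* = 2.576; margin = 2.576·0.150756 = 0.388347
CI on z-scale: (-0.937653, -0.160959)
Back-transform: tanh(-0.937653) = -0.734142, tanh(-0.160959) = -0.159583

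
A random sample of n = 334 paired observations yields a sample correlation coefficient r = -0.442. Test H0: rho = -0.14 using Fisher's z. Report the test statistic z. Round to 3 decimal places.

Fisher z: atanh(-0.442) = -0.474714, atanh(-0.14) = -0.140926
z = (z_r − z_0)·√(n−3) = (-0.474714 − (-0.140926))·√331 = -0.333788 · 18.193405 = -6.073

-6.073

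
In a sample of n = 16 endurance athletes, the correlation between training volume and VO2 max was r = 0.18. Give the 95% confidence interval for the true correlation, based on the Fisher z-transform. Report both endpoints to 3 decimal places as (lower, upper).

z_r = atanh(0.18) = 0.181983;  SE = 1/√(n−3) = 1/√13 = 0.277350
z-limits: 0.181983 ± 1.960·0.277350 = 0.181983 ± 0.543606 = [-0.361623, 0.725589]
ρ-limits: (tanh -0.361623, tanh 0.725589) = (-0.347, 0.620)

(-0.347, 0.620)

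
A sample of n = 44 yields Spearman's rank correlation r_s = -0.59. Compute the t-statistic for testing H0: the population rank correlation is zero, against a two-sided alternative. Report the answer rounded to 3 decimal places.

t = r_s·√(n−2) / √(1−r_s²) with r_s = -0.59, n = 44
  = -0.59·√42 / √(1 − 0.3481)
  = -0.59·6.480741 / 0.807403
  = -3.823637 / 0.807403 = -4.736

-4.736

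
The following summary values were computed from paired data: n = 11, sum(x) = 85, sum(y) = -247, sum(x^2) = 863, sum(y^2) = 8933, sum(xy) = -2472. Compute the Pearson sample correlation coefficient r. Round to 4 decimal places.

-0.6742

Numerator: nΣxy − (Σx)(Σy) = 11·(-2472) − (85)(-247) = -6197
Denominator: √[(nΣx²−(Σx)²)(nΣy²−(Σy)²)]
  nΣx²−(Σx)² = 11·863 − 7225 = 2268;  nΣy²−(Σy)² = 11·8933 − 61009 = 37254
  √(2268·37254) = √84492072 = 9191.9569
r = -6197 / 9191.9569 = -0.6742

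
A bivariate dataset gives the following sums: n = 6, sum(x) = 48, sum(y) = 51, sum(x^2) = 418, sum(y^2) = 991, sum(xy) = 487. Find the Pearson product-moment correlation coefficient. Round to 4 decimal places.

0.5738

Numerator: nΣxy − (Σx)(Σy) = 6·487 − (48)(51) = 474
Denominator: √[(nΣx²−(Σx)²)(nΣy²−(Σy)²)]
  nΣx²−(Σx)² = 6·418 − 2304 = 204;  nΣy²−(Σy)² = 6·991 − 2601 = 3345
  √(204·3345) = √682380 = 826.0630
r = 474 / 826.0630 = 0.5738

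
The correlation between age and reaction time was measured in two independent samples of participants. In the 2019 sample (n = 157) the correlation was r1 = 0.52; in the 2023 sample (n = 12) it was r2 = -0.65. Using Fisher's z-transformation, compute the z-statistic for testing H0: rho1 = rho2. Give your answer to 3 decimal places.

3.941

Fisher z-transforms: z1 = atanh(0.52) = 0.576340, z2 = atanh(-0.65) = -0.775299; difference d = 1.351639
Var(d) = 1/154 + 1/9 = 0.0064935 + 0.1111111 = 0.1176046
z = d/√Var(d) = 1.351639 / √0.1176046 = 1.351639 / 0.342935 = 3.941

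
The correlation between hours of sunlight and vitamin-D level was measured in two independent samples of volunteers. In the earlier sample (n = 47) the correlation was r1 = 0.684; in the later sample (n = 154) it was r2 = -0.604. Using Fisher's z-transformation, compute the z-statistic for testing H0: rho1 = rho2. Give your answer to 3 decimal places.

8.966

Fisher z-transforms: z1 = atanh(0.684) = 0.836592, z2 = atanh(-0.604) = -0.699421; difference d = 1.536013
Var(d) = 1/44 + 1/151 = 0.0227273 + 0.0066225 = 0.0293498
z = d/√Var(d) = 1.536013 / √0.0293498 = 1.536013 / 0.171318 = 8.966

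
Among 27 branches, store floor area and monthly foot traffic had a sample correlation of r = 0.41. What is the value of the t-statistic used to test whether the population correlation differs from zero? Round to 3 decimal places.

t = r·√(n−2) / √(1−r²) with r = 0.41, n = 27
  = 0.41·√25 / √(1 − 0.1681)
  = 0.41·5.000000 / 0.912086
  = 2.050000 / 0.912086 = 2.248

2.248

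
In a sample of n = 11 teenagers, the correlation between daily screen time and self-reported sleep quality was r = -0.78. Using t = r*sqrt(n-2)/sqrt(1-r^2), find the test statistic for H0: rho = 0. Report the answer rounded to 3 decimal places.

-3.739

1 − r² = 1 − 0.6084 = 0.3916;  √(1−r²) = 0.625780
√(n−2) = √9 = 3.000000
t = r·√(n−2)/√(1−r²) = -0.78 · 3.000000 / 0.625780 = -3.739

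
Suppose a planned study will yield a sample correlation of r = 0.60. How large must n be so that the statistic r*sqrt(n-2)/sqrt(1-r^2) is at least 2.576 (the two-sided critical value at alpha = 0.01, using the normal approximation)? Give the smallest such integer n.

14

r√(n−2)/√(1−r²) ≥ 2.576  ⇔  n−2 ≥ (2.576)²·(1−r²)/r²
(1−r²)/r² = (1−0.3600)/0.3600 = 1.7778
n ≥ 2 + 6.635776·1.7778 = 2 + 11.7971 = 13.7971
⌈13.7971⌉ = 14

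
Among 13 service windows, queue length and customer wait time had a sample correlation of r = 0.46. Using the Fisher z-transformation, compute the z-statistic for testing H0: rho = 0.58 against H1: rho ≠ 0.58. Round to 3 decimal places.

Fisher z: atanh(0.46) = 0.497311, atanh(0.58) = 0.662463
z = (z_r − z_0)·√(n−3) = (0.497311 − 0.662463)·√10 = -0.165152 · 3.162278 = -0.522

-0.522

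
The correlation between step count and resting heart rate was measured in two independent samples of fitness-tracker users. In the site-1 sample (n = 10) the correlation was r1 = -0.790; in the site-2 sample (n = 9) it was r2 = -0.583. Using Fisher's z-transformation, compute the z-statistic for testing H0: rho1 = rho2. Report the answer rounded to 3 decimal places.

z1 = atanh(-0.790) = -1.071432,  z2 = atanh(-0.583) = -0.666995
SE = √(1/(n1−3) + 1/(n2−3)) = √(1/7 + 1/6) = √(0.1428571 + 0.1666667) = √0.3095238 = 0.556349
z = (z1 − z2)/SE = (-1.071432 − (-0.666995)) / 0.556349 = -0.404437 / 0.556349 = -0.727

-0.727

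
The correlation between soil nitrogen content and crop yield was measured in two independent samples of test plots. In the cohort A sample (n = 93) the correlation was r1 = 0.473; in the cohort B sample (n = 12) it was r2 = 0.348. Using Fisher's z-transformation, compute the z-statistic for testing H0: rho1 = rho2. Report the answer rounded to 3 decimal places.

0.431

Fisher z-transforms: z1 = atanh(0.473) = 0.513928, z2 = atanh(0.348) = 0.363166; difference d = 0.150762
Var(d) = 1/90 + 1/9 = 0.0111111 + 0.1111111 = 0.1222222
z = d/√Var(d) = 0.150762 / √0.1222222 = 0.150762 / 0.349603 = 0.431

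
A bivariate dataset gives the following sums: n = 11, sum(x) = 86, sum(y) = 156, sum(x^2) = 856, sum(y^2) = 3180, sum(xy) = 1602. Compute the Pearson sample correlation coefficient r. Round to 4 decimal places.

Numerator: nΣxy − (Σx)(Σy) = 11·1602 − (86)(156) = 4206
Denominator: √[(nΣx²−(Σx)²)(nΣy²−(Σy)²)]
  nΣx²−(Σx)² = 11·856 − 7396 = 2020;  nΣy²−(Σy)² = 11·3180 − 24336 = 10644
  √(2020·10644) = √21500880 = 4636.9041
r = 4206 / 4636.9041 = 0.9071

0.9071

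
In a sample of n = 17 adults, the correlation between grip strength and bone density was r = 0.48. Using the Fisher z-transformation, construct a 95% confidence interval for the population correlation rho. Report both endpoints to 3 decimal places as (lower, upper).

Fisher z: z_r = atanh(r) = ½·ln((1+0.48)/(1−0.48)) = 0.522984
SE(z) = 1/√(n−3) = 1/√14 = 0.267261
95% ⇒ z* = 1.960; margin = 1.960·0.267261 = 0.523832
CI on z-scale: (-0.000848, 1.046816)
Back-transform: tanh(-0.000848) = -0.000848, tanh(1.046816) = 0.780565

(-0.001, 0.781)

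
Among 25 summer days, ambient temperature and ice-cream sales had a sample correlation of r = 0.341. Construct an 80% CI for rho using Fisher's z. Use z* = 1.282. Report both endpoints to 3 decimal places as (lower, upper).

(0.082, 0.557)

Fisher z: z_r = atanh(r) = ½·ln((1+0.341)/(1−0.341)) = 0.355224
SE(z) = 1/√(n−3) = 1/√22 = 0.213201
80% ⇒ z* = 1.282; margin = 1.282·0.213201 = 0.273324
CI on z-scale: (0.081900, 0.628548)
Back-transform: tanh(0.081900) = 0.081717, tanh(0.628548) = 0.557052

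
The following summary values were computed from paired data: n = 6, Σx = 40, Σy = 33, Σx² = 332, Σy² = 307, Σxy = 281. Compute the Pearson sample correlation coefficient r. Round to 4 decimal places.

0.6737

S_xy = nΣxy − ΣxΣy = 6·281 − 40·33 = 1686 − 1320 = 366
S_xx = nΣx² − (Σx)² = 6·332 − 40² = 1992 − 1600 = 392
S_yy = nΣy² − (Σy)² = 6·307 − 33² = 1842 − 1089 = 753
r = S_xy / √(S_xx·S_yy) = 366 / √(392·753) = 366 / √295176 = 366 / 543.3010 = 0.6737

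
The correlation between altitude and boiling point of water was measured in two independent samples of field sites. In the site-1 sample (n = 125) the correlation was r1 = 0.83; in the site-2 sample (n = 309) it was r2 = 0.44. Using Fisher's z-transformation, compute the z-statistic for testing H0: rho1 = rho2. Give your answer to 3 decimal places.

6.686

z1 = atanh(0.83) = 1.188136,  z2 = atanh(0.44) = 0.472231
SE = √(1/(n1−3) + 1/(n2−3)) = √(1/122 + 1/306) = √(0.0081967 + 0.0032680) = √0.0114647 = 0.107073
z = (z1 − z2)/SE = (1.188136 − 0.472231) / 0.107073 = 0.715905 / 0.107073 = 6.686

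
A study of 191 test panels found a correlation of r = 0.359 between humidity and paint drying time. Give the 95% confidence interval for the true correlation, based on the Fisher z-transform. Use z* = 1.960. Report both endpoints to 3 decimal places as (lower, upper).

Fisher z: z_r = atanh(r) = ½·ln((1+0.359)/(1−0.359)) = 0.375737
SE(z) = 1/√(n−3) = 1/√188 = 0.072932
95% ⇒ z* = 1.960; margin = 1.960·0.072932 = 0.142947
CI on z-scale: (0.232790, 0.518684)
Back-transform: tanh(0.232790) = 0.228674, tanh(0.518684) = 0.476684

(0.229, 0.477)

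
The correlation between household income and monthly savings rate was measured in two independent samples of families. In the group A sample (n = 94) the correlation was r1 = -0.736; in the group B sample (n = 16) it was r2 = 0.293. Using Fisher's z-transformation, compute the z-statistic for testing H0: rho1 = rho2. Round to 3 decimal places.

Fisher z-transforms: z1 = atanh(-0.736) = -0.941695, z2 = atanh(0.293) = 0.301845; difference d = -1.243540
Var(d) = 1/91 + 1/13 = 0.0109890 + 0.0769231 = 0.0879121
z = d/√Var(d) = -1.243540 / √0.0879121 = -1.243540 / 0.296500 = -4.194

-4.194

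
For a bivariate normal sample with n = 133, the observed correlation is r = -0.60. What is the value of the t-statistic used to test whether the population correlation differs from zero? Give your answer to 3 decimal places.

-8.584

t = r·√(n−2) / √(1−r²) with r = -0.60, n = 133
  = -0.60·√131 / √(1 − 0.3600)
  = -0.60·11.445523 / 0.800000
  = -6.867314 / 0.800000 = -8.584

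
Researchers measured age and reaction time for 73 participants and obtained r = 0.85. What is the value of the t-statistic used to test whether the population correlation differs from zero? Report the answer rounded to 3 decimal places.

1 − r² = 1 − 0.7225 = 0.2775;  √(1−r²) = 0.526783
√(n−2) = √71 = 8.426150
t = r·√(n−2)/√(1−r²) = 0.85 · 8.426150 / 0.526783 = 13.596

13.596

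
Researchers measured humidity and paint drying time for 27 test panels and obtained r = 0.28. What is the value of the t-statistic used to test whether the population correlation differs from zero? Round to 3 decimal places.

t = r·√(n−2) / √(1−r²) with r = 0.28, n = 27
  = 0.28·√25 / √(1 − 0.0784)
  = 0.28·5.000000 / 0.960000
  = 1.400000 / 0.960000 = 1.458

1.458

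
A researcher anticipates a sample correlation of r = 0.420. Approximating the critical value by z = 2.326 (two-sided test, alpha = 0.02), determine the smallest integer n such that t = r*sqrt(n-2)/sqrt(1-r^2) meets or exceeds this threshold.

28

r√(n−2)/√(1−r²) ≥ 2.326  ⇔  n−2 ≥ (2.326)²·(1−r²)/r²
(1−r²)/r² = (1−0.176400)/0.176400 = 4.6689
n ≥ 2 + 5.410276·4.6689 = 2 + 25.2600 = 27.2600
⌈27.2600⌉ = 28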